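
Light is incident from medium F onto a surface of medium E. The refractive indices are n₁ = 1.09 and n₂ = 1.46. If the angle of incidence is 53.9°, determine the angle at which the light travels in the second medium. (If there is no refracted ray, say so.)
sin θ₂ = (n₁/n₂)·sin θ₁ = 0.6032 → θ₂ = 37.1°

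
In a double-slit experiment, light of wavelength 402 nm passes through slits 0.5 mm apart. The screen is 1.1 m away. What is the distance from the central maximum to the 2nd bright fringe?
y = mλL/d = 1.769 mm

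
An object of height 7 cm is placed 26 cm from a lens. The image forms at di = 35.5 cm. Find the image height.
hi = (-di/do) × ho = -9.558 cm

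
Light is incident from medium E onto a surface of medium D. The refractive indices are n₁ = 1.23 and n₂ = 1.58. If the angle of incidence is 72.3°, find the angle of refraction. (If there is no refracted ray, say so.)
sin θ₂ = (n₁/n₂)·sin θ₁ = 0.7416 → θ₂ = 47.87°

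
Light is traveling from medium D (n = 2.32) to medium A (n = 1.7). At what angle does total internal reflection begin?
θc = arcsin(n₂/n₁) = 47.12°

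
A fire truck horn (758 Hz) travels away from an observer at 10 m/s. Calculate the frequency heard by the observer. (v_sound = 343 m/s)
f_obs = f·v/(v + v_s) = 736.5 Hz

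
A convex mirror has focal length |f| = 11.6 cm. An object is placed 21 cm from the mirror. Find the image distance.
f = −11.6 cm (convex); 1/di = 1/f − 1/do → di = -7.472 cm (virtual image, behind mirror)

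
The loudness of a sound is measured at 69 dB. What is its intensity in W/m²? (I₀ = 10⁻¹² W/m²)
I = I₀·10^(β/10) = 7.94 × 10⁻⁶ W/m²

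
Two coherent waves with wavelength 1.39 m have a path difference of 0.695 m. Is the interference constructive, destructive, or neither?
destructive — path difference = 0.5λ, an odd multiple of λ/2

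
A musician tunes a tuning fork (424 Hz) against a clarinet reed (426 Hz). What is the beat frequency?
2 Hz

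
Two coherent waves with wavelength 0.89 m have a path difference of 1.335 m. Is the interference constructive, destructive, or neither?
destructive — path difference = 1.5λ, an odd multiple of λ/2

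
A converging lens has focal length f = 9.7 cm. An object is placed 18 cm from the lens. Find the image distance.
1/di = 1/f − 1/do → di = 21.04 cm (real image)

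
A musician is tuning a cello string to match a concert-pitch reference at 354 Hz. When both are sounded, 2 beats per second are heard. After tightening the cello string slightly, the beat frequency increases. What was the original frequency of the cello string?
356 Hz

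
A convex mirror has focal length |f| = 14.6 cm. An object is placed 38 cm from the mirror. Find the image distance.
f = −14.6 cm (convex); 1/di = 1/f − 1/do → di = -10.55 cm (virtual image, behind mirror)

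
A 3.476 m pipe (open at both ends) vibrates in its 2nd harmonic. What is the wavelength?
λₙ = 2L/n = 3.476 m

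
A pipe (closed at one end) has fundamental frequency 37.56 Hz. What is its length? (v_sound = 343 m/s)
L = v/(4f₁) = 2.283 m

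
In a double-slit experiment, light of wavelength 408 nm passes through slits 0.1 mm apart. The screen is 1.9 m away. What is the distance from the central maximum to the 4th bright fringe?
y = mλL/d = 31.01 mm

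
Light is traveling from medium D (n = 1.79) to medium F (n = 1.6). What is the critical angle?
θc = arcsin(n₂/n₁) = 63.36°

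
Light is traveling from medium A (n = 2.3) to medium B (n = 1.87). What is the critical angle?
θc = arcsin(n₂/n₁) = 54.39°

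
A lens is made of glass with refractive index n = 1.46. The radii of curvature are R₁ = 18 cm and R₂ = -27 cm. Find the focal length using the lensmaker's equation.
1/f = (n − 1)(1/R₁ − 1/R₂) → f = 23.48 cm (converging lens)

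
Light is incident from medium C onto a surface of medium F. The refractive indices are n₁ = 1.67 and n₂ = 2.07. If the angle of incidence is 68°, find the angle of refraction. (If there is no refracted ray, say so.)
sin θ₂ = (n₁/n₂)·sin θ₁ = 0.748 → θ₂ = 48.42°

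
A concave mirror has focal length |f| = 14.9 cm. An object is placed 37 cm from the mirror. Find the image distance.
f = +14.9 cm (concave); 1/di = 1/f − 1/do → di = 24.95 cm (real image, in front of mirror)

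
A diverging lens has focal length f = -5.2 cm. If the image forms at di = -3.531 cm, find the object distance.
1/do = 1/f − 1/di → do = 11 cm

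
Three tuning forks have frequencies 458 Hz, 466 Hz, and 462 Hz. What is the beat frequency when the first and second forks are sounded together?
8 Hz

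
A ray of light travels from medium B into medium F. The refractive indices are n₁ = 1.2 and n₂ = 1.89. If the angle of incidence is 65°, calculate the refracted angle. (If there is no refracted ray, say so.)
sin θ₂ = (n₁/n₂)·sin θ₁ = 0.5754 → θ₂ = 35.13°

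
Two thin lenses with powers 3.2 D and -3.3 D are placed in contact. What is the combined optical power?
P_total = P₁ + P₂ = -0.1 D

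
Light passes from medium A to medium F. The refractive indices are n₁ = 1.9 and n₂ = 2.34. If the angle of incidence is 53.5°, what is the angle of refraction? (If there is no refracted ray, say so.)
sin θ₂ = (n₁/n₂)·sin θ₁ = 0.6527 → θ₂ = 40.75°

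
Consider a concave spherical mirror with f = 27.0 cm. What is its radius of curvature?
R = 2|f| = 54 cm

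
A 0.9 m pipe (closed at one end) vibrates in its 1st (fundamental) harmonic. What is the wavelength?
λₙ = 4L/n = 3.6 m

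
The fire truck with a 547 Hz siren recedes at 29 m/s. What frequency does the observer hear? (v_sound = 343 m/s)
f_obs = f·v/(v + v_s) = 504.4 Hz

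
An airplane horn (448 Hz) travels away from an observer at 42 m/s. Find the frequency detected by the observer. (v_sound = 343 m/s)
f_obs = f·v/(v + v_s) = 399.1 Hz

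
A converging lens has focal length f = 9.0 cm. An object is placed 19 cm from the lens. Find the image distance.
1/di = 1/f − 1/do → di = 17.1 cm (real image)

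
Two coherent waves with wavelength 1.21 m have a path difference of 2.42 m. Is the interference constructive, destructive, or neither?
constructive — path difference = 2λ, a whole number of wavelengths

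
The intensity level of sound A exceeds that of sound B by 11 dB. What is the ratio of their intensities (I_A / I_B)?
I_A/I_B = 10^(Δβ/10) = 12.59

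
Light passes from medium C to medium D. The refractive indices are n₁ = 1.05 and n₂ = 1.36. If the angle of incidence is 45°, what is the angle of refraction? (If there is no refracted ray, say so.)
sin θ₂ = (n₁/n₂)·sin θ₁ = 0.5459 → θ₂ = 33.09°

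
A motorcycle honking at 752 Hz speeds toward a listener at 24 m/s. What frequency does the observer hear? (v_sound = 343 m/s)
f_obs = f·v/(v − v_s) = 808.6 Hz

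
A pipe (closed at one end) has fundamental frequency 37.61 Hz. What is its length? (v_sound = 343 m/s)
L = v/(4f₁) = 2.28 m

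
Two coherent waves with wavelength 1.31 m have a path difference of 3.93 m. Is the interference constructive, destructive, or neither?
constructive — path difference = 3λ, a whole number of wavelengths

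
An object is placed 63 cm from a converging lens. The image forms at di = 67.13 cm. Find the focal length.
1/f = 1/do + 1/di → f = 32.5 cm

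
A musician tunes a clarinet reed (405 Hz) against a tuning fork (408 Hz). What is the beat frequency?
3 Hz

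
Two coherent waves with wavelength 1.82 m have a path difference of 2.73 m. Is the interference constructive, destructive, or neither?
destructive — path difference = 1.5λ, an odd multiple of λ/2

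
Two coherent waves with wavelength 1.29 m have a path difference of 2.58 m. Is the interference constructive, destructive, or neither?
constructive — path difference = 2λ, a whole number of wavelengths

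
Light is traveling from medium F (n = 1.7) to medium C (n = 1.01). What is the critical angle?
θc = arcsin(n₂/n₁) = 36.45°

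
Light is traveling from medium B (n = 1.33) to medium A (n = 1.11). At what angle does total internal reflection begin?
θc = arcsin(n₂/n₁) = 56.57°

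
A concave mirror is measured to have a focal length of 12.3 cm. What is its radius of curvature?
R = 2|f| = 24.6 cm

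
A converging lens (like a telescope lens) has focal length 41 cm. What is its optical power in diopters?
P = 1/f = 2.439 D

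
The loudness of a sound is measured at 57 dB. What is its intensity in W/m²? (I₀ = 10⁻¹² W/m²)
I = I₀·10^(β/10) = 5.01 × 10⁻⁷ W/m²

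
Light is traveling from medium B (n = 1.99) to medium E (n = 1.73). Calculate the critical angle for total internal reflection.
θc = arcsin(n₂/n₁) = 60.38°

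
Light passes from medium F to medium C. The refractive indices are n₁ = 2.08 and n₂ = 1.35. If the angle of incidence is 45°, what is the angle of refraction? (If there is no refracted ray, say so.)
sin θ₂ = (n₁/n₂)·sin θ₁ = 1.089 > 1, so there is no refracted ray — the light undergoes total internal reflection.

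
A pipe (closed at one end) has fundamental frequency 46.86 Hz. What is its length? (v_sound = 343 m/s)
L = v/(4f₁) = 1.83 m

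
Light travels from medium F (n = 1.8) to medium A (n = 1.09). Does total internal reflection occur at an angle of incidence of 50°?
θc = arcsin(n₂/n₁) = 37.27°; 50° > θc, so yes — total internal reflection.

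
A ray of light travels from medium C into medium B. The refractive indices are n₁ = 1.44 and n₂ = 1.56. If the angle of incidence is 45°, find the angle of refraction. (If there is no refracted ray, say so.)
sin θ₂ = (n₁/n₂)·sin θ₁ = 0.6527 → θ₂ = 40.75°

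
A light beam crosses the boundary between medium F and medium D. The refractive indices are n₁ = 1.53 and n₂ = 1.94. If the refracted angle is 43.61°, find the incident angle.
sin θ₁ = (n₂/n₁)·sin θ₂ → θ₁ = 61°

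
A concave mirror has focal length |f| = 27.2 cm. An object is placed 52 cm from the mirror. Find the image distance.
f = +27.2 cm (concave); 1/di = 1/f − 1/do → di = 57.03 cm (real image, in front of mirror)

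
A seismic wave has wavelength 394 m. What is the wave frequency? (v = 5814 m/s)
f = v/λ = 14.76 Hz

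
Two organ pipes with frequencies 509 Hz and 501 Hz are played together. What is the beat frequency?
8 Hz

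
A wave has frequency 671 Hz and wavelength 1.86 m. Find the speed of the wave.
v = fλ = 1248 m/s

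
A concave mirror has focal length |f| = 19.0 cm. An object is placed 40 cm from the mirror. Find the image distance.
f = +19.0 cm (concave); 1/di = 1/f − 1/do → di = 36.19 cm (real image, in front of mirror)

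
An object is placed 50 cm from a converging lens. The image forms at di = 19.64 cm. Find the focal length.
1/f = 1/do + 1/di → f = 14.1 cm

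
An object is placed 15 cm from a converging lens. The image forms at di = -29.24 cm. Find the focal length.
1/f = 1/do + 1/di → f = 30.8 cm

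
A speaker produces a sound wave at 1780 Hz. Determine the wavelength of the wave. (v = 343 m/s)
λ = v/f = 0.1927 m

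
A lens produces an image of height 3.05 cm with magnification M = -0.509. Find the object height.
ho = |hi|/|M| = 5.992 cm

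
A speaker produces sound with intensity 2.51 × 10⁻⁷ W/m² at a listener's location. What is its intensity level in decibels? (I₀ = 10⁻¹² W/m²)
β = 10·log₁₀(I/I₀) = 54 dB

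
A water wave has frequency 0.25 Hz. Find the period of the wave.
T = 1/f = 4 s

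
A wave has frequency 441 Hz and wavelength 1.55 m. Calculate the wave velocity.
v = fλ = 683.6 m/s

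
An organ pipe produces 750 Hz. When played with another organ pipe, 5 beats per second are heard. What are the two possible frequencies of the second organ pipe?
f₂ = 750 ± 5 Hz → 755 Hz or 745 Hz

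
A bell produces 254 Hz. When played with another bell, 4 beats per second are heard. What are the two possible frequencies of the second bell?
f₂ = 254 ± 4 Hz → 258 Hz or 250 Hz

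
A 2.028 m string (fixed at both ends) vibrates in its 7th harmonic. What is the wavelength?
λₙ = 2L/n = 0.5794 m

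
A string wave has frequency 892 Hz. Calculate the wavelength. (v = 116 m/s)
λ = v/f = 0.13 m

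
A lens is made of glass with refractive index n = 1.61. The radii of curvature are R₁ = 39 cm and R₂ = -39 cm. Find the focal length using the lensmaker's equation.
1/f = (n − 1)(1/R₁ − 1/R₂) → f = 31.97 cm (converging lens)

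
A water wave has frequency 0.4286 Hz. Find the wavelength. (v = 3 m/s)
λ = v/f = 7 m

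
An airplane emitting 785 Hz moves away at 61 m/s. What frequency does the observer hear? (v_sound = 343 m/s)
f_obs = f·v/(v + v_s) = 666.5 Hz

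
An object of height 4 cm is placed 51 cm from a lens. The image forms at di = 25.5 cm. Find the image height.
hi = (-di/do) × ho = -2 cm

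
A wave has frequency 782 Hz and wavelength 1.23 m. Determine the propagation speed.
v = fλ = 961.9 m/s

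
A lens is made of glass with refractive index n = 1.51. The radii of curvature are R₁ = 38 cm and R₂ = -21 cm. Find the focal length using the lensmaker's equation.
1/f = (n − 1)(1/R₁ − 1/R₂) → f = 26.52 cm (converging lens)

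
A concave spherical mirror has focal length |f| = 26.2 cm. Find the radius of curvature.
R = 2|f| = 52.4 cm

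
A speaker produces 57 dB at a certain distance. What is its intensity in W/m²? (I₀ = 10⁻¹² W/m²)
I = I₀·10^(β/10) = 5.01 × 10⁻⁷ W/m²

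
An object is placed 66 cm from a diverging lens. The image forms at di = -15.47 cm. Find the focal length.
1/f = 1/do + 1/di → f = -20.21 cm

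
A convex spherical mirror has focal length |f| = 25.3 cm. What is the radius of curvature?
R = 2|f| = 50.6 cm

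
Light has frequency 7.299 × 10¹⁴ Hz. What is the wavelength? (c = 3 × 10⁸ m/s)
λ = c/f = 411 nm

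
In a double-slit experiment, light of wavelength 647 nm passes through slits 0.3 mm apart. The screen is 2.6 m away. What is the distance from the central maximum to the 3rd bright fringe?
y = mλL/d = 16.82 mm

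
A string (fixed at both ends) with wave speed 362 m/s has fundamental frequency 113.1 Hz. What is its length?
L = v/(2f₁) = 1.6 m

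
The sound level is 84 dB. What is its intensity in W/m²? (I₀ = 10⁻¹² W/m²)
I = I₀·10^(β/10) = 2.51 × 10⁻⁴ W/m²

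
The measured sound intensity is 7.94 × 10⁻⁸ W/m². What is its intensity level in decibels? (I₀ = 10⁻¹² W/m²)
β = 10·log₁₀(I/I₀) = 49 dB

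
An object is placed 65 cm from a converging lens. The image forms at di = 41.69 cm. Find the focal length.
1/f = 1/do + 1/di → f = 25.4 cm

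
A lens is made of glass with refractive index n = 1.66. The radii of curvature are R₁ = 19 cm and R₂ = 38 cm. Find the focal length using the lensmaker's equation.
1/f = (n − 1)(1/R₁ − 1/R₂) → f = 57.58 cm (converging lens)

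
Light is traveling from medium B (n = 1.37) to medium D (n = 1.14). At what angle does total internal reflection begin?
θc = arcsin(n₂/n₁) = 56.32°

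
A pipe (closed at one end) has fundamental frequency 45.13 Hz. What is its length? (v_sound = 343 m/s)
L = v/(4f₁) = 1.9 m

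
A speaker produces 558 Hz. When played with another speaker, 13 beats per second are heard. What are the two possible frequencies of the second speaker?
f₂ = 558 ± 13 Hz → 571 Hz or 545 Hz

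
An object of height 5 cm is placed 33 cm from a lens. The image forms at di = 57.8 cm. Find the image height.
hi = (-di/do) × ho = -8.758 cm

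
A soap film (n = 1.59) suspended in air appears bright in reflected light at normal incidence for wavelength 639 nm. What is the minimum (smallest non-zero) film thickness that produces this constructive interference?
2nt = (m − ½)λ with m = 1 → t = (m − ½)λ/(2n) = 100.5 nm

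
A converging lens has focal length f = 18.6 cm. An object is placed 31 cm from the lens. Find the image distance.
1/di = 1/f − 1/do → di = 46.5 cm (real image)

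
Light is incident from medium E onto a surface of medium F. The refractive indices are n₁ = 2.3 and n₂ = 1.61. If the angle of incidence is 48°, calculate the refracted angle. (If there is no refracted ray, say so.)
sin θ₂ = (n₁/n₂)·sin θ₁ = 1.062 > 1, so there is no refracted ray — the light undergoes total internal reflection.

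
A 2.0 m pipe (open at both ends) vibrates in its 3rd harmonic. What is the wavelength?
λₙ = 2L/n = 1.333 m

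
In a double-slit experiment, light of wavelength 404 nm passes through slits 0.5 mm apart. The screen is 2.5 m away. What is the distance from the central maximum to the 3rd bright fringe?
y = mλL/d = 6.06 mm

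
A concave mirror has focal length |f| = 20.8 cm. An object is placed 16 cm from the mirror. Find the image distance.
f = +20.8 cm (concave); 1/di = 1/f − 1/do → di = -69.33 cm (virtual image, behind mirror)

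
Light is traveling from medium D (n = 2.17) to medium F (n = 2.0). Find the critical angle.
θc = arcsin(n₂/n₁) = 67.17°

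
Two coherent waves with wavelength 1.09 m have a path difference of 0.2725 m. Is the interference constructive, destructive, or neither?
neither (partial) — path difference = 0.25λ, neither a whole number of wavelengths nor an odd multiple of λ/2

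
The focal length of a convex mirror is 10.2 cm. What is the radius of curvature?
R = 2|f| = 20.4 cm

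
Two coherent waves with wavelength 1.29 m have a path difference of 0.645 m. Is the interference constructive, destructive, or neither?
destructive — path difference = 0.5λ, an odd multiple of λ/2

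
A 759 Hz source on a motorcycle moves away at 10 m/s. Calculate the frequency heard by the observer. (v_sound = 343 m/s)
f_obs = f·v/(v + v_s) = 737.5 Hz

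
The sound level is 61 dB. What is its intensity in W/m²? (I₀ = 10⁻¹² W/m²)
I = I₀·10^(β/10) = 1.26 × 10⁻⁶ W/m²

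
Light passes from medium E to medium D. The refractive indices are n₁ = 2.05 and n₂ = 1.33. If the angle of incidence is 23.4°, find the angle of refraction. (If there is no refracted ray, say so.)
sin θ₂ = (n₁/n₂)·sin θ₁ = 0.6121 → θ₂ = 37.74°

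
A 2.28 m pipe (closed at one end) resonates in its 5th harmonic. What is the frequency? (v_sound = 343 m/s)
fₙ = nv/(4L) = 188 Hz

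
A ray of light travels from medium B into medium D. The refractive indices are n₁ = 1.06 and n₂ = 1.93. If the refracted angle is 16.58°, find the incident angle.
sin θ₁ = (n₂/n₁)·sin θ₂ → θ₁ = 31.3°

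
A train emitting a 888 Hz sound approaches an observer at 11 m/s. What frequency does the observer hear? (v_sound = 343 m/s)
f_obs = f·v/(v − v_s) = 917.4 Hz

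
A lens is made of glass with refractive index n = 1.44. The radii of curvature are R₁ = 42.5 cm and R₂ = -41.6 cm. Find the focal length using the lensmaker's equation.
1/f = (n − 1)(1/R₁ − 1/R₂) → f = 47.78 cm (converging lens)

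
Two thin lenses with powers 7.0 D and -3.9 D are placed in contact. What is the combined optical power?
P_total = P₁ + P₂ = 3.1 D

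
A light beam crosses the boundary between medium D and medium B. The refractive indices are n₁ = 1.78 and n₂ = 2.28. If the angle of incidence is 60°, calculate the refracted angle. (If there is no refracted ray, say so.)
sin θ₂ = (n₁/n₂)·sin θ₁ = 0.6761 → θ₂ = 42.54°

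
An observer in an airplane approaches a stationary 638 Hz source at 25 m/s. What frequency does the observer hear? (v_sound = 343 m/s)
f_obs = f·(v + v_o)/v = 684.5 Hz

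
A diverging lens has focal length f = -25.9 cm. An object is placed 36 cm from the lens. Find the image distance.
1/di = 1/f − 1/do → di = -15.06 cm (virtual image)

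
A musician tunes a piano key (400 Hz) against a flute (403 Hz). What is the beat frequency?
3 Hz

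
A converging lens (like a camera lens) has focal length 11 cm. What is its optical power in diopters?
P = 1/f = 9.091 D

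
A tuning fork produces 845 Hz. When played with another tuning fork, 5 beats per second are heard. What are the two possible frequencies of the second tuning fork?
f₂ = 845 ± 5 Hz → 850 Hz or 840 Hz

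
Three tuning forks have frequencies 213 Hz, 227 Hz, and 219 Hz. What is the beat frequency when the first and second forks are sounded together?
14 Hz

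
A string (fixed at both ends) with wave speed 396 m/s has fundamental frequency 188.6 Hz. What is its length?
L = v/(2f₁) = 1.05 m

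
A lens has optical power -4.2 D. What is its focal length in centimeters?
f = 1/P = -23.81 cm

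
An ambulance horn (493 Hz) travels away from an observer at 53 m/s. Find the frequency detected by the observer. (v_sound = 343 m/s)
f_obs = f·v/(v + v_s) = 427 Hz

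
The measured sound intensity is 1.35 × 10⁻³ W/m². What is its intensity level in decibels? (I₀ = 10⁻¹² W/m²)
β = 10·log₁₀(I/I₀) = 91.3 dB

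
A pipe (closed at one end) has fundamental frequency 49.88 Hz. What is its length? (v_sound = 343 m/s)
L = v/(4f₁) = 1.719 m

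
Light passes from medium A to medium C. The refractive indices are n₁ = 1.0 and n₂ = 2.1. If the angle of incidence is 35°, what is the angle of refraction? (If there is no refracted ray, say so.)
sin θ₂ = (n₁/n₂)·sin θ₁ = 0.2731 → θ₂ = 15.85°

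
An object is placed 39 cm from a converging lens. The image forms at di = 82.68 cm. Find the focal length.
1/f = 1/do + 1/di → f = 26.5 cm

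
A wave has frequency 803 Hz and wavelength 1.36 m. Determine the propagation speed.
v = fλ = 1092 m/s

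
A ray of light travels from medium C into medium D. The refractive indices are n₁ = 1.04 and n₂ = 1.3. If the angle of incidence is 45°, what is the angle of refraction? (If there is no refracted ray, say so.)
sin θ₂ = (n₁/n₂)·sin θ₁ = 0.5657 → θ₂ = 34.45°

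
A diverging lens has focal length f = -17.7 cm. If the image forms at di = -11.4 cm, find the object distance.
1/do = 1/f − 1/di → do = 32.03 cm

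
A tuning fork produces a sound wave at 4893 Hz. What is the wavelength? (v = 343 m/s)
λ = v/f = 0.0701 m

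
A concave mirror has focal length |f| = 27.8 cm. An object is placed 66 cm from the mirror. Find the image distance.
f = +27.8 cm (concave); 1/di = 1/f − 1/do → di = 48.03 cm (real image, in front of mirror)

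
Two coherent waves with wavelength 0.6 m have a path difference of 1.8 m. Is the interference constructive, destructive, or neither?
constructive — path difference = 3λ, a whole number of wavelengths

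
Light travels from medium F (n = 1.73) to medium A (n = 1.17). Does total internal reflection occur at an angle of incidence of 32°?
θc = arcsin(n₂/n₁) = 42.56°; 32° < θc, so no — the ray refracts.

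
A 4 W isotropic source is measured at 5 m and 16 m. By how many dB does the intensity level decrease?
Δβ = 20·log₁₀(r₂/r₁) = 10.1 dB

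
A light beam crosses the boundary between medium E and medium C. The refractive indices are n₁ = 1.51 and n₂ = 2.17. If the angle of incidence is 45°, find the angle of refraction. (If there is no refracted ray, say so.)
sin θ₂ = (n₁/n₂)·sin θ₁ = 0.492 → θ₂ = 29.47°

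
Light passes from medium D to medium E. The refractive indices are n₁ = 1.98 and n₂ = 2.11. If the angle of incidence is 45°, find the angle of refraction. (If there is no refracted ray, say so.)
sin θ₂ = (n₁/n₂)·sin θ₁ = 0.6635 → θ₂ = 41.57°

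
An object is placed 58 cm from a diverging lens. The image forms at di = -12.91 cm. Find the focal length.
1/f = 1/do + 1/di → f = -16.61 cm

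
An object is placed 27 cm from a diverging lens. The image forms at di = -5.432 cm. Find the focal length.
1/f = 1/do + 1/di → f = -6.8 cm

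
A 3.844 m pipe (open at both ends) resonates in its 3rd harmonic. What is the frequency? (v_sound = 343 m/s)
fₙ = nv/(2L) = 133.8 Hz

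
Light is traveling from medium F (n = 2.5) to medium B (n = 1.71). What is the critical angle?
θc = arcsin(n₂/n₁) = 43.16°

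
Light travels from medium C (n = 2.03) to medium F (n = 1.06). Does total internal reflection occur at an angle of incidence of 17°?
θc = arcsin(n₂/n₁) = 31.48°; 17° < θc, so no — the ray refracts.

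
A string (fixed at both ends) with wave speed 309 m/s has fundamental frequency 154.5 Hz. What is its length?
L = v/(2f₁) = 1 m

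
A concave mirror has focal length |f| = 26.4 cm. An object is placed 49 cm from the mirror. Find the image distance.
f = +26.4 cm (concave); 1/di = 1/f − 1/do → di = 57.24 cm (real image, in front of mirror)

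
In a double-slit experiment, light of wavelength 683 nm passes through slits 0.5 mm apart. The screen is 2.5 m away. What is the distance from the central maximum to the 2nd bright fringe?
y = mλL/d = 6.83 mm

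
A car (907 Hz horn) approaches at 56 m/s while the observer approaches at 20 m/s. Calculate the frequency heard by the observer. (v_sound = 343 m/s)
f_obs = f·(v + v_o)/(v − v_s) = 1147 Hz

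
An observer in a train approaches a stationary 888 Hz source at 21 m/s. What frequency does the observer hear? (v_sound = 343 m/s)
f_obs = f·(v + v_o)/v = 942.4 Hz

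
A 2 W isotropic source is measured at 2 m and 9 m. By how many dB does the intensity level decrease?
Δβ = 20·log₁₀(r₂/r₁) = 13.06 dB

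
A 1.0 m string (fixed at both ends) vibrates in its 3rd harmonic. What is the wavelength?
λₙ = 2L/n = 0.6667 m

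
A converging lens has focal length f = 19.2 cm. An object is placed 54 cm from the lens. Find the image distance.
1/di = 1/f − 1/do → di = 29.79 cm (real image)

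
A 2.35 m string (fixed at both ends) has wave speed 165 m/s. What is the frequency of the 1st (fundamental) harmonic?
fₙ = nv/(2L) = 35.11 Hz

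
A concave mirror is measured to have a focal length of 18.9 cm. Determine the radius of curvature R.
R = 2|f| = 37.8 cm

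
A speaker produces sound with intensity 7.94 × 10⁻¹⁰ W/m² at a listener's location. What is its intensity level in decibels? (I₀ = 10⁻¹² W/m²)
β = 10·log₁₀(I/I₀) = 29 dB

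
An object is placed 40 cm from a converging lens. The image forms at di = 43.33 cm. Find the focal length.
1/f = 1/do + 1/di → f = 20.8 cm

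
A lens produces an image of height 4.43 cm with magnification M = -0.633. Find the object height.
ho = |hi|/|M| = 6.998 cm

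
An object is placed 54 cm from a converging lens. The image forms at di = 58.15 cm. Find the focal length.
1/f = 1/do + 1/di → f = 28 cm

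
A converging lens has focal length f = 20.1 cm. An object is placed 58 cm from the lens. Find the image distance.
1/di = 1/f − 1/do → di = 30.76 cm (real image)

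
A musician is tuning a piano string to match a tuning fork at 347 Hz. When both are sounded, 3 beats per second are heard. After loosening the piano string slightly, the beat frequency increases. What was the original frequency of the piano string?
344 Hz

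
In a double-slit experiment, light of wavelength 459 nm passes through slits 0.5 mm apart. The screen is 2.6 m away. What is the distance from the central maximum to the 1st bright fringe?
y = mλL/d = 2.387 mm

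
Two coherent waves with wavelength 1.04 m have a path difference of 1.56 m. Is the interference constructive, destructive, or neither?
destructive — path difference = 1.5λ, an odd multiple of λ/2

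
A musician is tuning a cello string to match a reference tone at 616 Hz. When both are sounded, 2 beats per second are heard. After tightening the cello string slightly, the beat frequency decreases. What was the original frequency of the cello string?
614 Hz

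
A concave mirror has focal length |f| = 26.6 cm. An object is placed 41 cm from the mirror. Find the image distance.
f = +26.6 cm (concave); 1/di = 1/f − 1/do → di = 75.74 cm (real image, in front of mirror)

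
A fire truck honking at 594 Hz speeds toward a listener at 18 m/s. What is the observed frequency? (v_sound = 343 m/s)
f_obs = f·v/(v − v_s) = 626.9 Hz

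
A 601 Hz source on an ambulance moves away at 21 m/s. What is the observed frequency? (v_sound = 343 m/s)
f_obs = f·v/(v + v_s) = 566.3 Hz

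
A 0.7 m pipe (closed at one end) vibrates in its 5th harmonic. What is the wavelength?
λₙ = 4L/n = 0.56 m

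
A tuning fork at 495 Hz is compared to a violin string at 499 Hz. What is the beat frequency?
4 Hz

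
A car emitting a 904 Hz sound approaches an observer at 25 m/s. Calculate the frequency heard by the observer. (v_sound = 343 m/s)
f_obs = f·v/(v − v_s) = 975.1 Hz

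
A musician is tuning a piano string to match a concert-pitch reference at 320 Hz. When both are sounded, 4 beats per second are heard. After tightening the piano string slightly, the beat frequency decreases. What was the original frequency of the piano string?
316 Hz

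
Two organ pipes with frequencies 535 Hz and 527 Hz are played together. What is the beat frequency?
8 Hz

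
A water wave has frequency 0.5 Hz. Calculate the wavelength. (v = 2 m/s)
λ = v/f = 4 m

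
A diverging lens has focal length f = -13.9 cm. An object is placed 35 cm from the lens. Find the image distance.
1/di = 1/f − 1/do → di = -9.949 cm (virtual image)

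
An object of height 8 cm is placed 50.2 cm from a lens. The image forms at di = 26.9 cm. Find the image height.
hi = (-di/do) × ho = -4.287 cm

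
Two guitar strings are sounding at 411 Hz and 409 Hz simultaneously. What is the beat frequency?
2 Hz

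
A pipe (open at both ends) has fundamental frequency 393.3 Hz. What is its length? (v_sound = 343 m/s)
L = v/(2f₁) = 0.4361 m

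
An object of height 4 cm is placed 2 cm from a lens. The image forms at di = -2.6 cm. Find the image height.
hi = (-di/do) × ho = 5.2 cm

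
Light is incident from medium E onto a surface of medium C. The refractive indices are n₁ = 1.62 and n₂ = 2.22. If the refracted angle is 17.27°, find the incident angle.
sin θ₁ = (n₂/n₁)·sin θ₂ → θ₁ = 24.01°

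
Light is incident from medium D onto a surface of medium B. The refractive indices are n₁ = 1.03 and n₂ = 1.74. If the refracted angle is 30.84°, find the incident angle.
sin θ₁ = (n₂/n₁)·sin θ₂ → θ₁ = 60°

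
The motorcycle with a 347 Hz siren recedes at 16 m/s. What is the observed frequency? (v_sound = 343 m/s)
f_obs = f·v/(v + v_s) = 331.5 Hz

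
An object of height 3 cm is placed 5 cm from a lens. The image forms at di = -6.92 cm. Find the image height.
hi = (-di/do) × ho = 4.152 cm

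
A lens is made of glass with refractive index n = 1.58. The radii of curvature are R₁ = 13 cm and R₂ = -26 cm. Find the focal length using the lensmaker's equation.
1/f = (n − 1)(1/R₁ − 1/R₂) → f = 14.94 cm (converging lens)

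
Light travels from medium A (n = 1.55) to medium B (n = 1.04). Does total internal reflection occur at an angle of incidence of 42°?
θc = arcsin(n₂/n₁) = 42.14°; 42° < θc, so no — the ray refracts.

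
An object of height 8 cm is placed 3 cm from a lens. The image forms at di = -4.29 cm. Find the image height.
hi = (-di/do) × ho = 11.44 cm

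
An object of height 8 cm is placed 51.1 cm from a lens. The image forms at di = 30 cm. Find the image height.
hi = (-di/do) × ho = -4.697 cm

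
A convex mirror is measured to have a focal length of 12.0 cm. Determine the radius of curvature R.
R = 2|f| = 24 cm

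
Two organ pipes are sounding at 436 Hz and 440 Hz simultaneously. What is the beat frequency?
4 Hz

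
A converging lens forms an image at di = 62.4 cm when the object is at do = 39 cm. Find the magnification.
M = −di/do = -1.6 (inverted image)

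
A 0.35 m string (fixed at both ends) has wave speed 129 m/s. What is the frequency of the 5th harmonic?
fₙ = nv/(2L) = 921.4 Hz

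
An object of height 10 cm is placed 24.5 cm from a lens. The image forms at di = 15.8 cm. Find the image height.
hi = (-di/do) × ho = -6.449 cm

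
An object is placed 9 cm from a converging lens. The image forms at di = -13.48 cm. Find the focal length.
1/f = 1/do + 1/di → f = 27.08 cm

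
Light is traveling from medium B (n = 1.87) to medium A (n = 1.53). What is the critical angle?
θc = arcsin(n₂/n₁) = 54.9°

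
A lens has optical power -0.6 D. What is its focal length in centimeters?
f = 1/P = -166.7 cm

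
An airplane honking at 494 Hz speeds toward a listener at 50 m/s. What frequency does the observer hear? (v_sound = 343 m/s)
f_obs = f·v/(v − v_s) = 578.3 Hz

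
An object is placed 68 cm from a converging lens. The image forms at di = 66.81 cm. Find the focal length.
1/f = 1/do + 1/di → f = 33.7 cm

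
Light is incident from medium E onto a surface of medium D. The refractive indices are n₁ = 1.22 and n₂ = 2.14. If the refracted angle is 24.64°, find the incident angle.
sin θ₁ = (n₂/n₁)·sin θ₂ → θ₁ = 47°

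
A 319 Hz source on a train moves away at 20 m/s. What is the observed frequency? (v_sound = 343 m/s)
f_obs = f·v/(v + v_s) = 301.4 Hz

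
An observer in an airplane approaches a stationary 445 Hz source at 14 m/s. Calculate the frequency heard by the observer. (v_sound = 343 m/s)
f_obs = f·(v + v_o)/v = 463.2 Hz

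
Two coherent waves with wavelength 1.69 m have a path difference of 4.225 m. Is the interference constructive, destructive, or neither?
destructive — path difference = 2.5λ, an odd multiple of λ/2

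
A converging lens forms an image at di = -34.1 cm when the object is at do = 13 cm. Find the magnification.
M = −di/do = 2.623 (upright image)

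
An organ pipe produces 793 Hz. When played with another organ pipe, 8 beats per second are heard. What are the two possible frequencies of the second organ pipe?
f₂ = 793 ± 8 Hz → 801 Hz or 785 Hz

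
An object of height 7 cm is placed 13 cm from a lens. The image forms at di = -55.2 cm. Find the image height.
hi = (-di/do) × ho = 29.72 cm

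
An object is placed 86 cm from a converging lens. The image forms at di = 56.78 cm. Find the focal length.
1/f = 1/do + 1/di → f = 34.2 cm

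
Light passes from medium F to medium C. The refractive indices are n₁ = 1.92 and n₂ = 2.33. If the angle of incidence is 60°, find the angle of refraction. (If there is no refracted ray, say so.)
sin θ₂ = (n₁/n₂)·sin θ₁ = 0.7136 → θ₂ = 45.53°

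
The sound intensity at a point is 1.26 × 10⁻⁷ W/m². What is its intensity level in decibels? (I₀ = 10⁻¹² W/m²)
β = 10·log₁₀(I/I₀) = 51 dB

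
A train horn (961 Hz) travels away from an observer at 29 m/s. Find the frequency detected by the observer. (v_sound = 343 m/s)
f_obs = f·v/(v + v_s) = 886.1 Hz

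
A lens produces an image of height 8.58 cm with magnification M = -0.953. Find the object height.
ho = |hi|/|M| = 9.003 cm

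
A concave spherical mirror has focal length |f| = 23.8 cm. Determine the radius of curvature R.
R = 2|f| = 47.6 cm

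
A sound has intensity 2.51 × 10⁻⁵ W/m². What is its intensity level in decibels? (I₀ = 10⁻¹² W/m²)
β = 10·log₁₀(I/I₀) = 74 dB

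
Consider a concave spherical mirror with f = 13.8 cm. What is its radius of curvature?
R = 2|f| = 27.6 cm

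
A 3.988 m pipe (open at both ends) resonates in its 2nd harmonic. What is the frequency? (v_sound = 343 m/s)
fₙ = nv/(2L) = 86.01 Hz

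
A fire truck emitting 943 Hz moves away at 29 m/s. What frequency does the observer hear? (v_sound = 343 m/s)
f_obs = f·v/(v + v_s) = 869.5 Hz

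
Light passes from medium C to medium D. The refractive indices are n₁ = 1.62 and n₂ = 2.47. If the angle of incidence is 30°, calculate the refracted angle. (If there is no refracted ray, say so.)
sin θ₂ = (n₁/n₂)·sin θ₁ = 0.3279 → θ₂ = 19.14°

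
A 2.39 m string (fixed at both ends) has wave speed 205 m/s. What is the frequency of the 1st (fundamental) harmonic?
fₙ = nv/(2L) = 42.89 Hz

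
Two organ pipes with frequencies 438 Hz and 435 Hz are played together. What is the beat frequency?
3 Hz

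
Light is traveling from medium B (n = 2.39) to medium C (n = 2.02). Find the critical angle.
θc = arcsin(n₂/n₁) = 57.69°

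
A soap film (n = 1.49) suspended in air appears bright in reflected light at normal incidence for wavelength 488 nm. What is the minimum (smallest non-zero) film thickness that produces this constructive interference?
2nt = (m − ½)λ with m = 1 → t = (m − ½)λ/(2n) = 81.88 nm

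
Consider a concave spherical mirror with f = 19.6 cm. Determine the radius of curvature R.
R = 2|f| = 39.2 cm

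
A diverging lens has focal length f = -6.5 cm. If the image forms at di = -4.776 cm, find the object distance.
1/do = 1/f − 1/di → do = 18.01 cm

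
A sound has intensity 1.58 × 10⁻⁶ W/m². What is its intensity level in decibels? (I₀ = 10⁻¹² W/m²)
β = 10·log₁₀(I/I₀) = 61.99 dB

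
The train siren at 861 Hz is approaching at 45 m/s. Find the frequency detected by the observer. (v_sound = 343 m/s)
f_obs = f·v/(v − v_s) = 991 Hz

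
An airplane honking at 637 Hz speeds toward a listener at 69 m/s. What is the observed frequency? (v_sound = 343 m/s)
f_obs = f·v/(v − v_s) = 797.4 Hz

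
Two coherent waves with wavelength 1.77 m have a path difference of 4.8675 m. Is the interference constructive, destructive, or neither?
neither (partial) — path difference = 2.75λ, neither a whole number of wavelengths nor an odd multiple of λ/2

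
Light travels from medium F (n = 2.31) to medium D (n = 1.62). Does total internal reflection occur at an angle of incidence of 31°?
θc = arcsin(n₂/n₁) = 44.53°; 31° < θc, so no — the ray refracts.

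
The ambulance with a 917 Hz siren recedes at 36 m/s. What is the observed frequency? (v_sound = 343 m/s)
f_obs = f·v/(v + v_s) = 829.9 Hz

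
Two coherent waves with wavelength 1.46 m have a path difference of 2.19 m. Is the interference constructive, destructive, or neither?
destructive — path difference = 1.5λ, an odd multiple of λ/2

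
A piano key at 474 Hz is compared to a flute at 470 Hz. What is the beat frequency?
4 Hz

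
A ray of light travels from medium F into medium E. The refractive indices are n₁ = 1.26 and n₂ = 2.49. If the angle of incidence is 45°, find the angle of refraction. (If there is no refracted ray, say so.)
sin θ₂ = (n₁/n₂)·sin θ₁ = 0.3578 → θ₂ = 20.97°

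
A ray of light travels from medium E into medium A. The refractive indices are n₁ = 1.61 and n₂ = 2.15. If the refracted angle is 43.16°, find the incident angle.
sin θ₁ = (n₂/n₁)·sin θ₂ → θ₁ = 65.99°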